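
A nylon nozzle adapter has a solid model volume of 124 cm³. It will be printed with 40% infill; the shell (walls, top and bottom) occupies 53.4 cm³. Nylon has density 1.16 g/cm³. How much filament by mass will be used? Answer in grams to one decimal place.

Interior volume = 124 − 53.4 = 70.6 cm³.
Infill deposited = 0.40 × 70.6, so 28.24 cm³.
Deposited volume = 53.4 + 28.24, so 81.64 cm³.
Mass: 81.64 × 1.16 → 94.7024 g.

94.7 g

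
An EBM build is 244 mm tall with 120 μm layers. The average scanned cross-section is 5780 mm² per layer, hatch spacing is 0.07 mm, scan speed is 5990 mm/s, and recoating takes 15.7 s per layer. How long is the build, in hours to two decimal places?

16.66 hours

Layers = ⌈244/0.12⌉ = 2034.
Hatch length per layer: 5780 / 0.07 → 82571.4 mm.
Scan time per layer = 82571.4 / 5990 = 13.7849 s.
Time per layer = 13.7849 + 15.7 = 29.4849 s.
Build time = 2034 × 29.4849 = 59972.2866 s = 16.66 hours.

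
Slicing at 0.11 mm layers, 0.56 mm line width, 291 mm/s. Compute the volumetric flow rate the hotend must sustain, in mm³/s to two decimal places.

17.93

A = 0.11 × 0.56, so 0.0616 mm².
Volumetric flow = 291 × 0.0616 = 17.93 mm³/s.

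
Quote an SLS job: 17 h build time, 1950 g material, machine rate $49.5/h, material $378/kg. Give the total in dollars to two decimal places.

Machine-time cost = 49.5 × 17, so $841.50.
Material charge = 378 × 1950/1000 = $737.10.
Total = 841.50 + 737.10 = $1578.60.

$1578.60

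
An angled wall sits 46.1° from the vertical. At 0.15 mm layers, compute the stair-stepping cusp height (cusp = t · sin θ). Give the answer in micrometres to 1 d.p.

Cusp = layer height × sin(46.1°) = 0.15 × 0.7206 = 0.10809 mm = 108.1 μm.

108.1 μm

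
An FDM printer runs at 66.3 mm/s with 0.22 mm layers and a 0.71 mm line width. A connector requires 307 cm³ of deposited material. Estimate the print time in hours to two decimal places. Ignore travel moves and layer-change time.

8.23 hours

Bead cross-section: 0.22 × 0.71 → 0.1562 mm².
Total extruded path = 307000/0.1562 = 1965428.9 mm.
Extrusion time: 1965428.9 / 66.3 → 29644.5 s.
29644.5 s = 8.23 hours.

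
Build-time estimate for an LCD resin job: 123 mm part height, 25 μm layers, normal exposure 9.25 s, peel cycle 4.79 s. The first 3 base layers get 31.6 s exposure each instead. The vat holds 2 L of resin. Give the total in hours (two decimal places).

Layers = ⌈123/0.025⌉ = 4920.
Burn-in layers = 3 × (31.6 + 4.79) = 109.17 s.
Normal layers = 4917 × (9.25 + 4.79), so 69034.68 s.
Sum: 109.17 + 69034.68 = 69143.85 s → 19.21 hours.

19.21 hours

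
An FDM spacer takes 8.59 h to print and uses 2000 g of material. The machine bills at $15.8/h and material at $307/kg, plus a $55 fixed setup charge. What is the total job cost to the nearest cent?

$804.72

Time charge = 15.8 × 8.59 = $135.722.
Material cost: 307 × 2000/1000 → $614.00.
Adding setup: 135.722 + 614.00 + 55 → 804.722 ≈ $804.72.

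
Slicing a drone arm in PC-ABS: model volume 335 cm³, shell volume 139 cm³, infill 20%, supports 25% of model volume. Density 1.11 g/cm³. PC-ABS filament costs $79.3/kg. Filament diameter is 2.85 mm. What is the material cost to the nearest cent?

$23.06

Interior volume = 335 − 139 = 196 cm³.
Infill volume: 0.20 × 196 → 39.2 cm³.
Support: 0.25 × 335 → 83.75 cm³.
Deposited volume: 139 + 39.2 + 83.75 → 261.95 cm³.
Mass: 261.95 × 1.11 → 290.7645 g.
Cost = 290.7645 g / 1000 × $79.3/kg = $23.06.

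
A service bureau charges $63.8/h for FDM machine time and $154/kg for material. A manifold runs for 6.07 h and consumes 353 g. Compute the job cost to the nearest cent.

Machine-time cost = 63.8 × 6.07, so $387.266.
Material cost: 154 × 353/1000 → $54.362.
Job cost: 387.266 + 54.362 = 441.628 ≈ $441.63.

$441.63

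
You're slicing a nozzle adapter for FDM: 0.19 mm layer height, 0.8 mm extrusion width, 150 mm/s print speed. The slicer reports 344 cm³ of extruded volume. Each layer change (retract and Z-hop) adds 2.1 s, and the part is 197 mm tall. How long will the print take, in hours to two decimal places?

4.80 hours

Line area: 0.19 × 0.8 → 0.152 mm².
Total extruded path = 344000/0.152 = 2263157.9 mm.
Extrusion time = 2263157.9 / 150, so 15087.7 s.
Number of layers: 197 / 0.19 → 1037 (rounded up).
Non-print overhead: 1037 × 2.1 → 2177.7 s.
Total = 15087.7 + 2177.7 = 17265.4 s = 4.80 hours.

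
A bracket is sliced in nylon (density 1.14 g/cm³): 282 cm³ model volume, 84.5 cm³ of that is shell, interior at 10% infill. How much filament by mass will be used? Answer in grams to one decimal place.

118.8 g

Volume inside the shell: 282 − 84.5 → 197.5 cm³.
Infill volume = 0.10 × 197.5, so 19.75 cm³.
Total printed volume = 84.5 + 19.75 = 104.25 cm³.
Mass = 104.25 × 1.14 = 118.845 g.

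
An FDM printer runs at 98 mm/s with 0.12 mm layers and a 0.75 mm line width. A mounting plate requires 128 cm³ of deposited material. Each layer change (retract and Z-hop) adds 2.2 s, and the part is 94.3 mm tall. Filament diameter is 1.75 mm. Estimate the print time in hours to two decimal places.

Extrusion cross-section: 0.12 × 0.75 → 0.09 mm².
Toolpath length = 128 cm³ / 0.09 mm² = 128000 / 0.09 = 1422222.2 mm.
Print-move time: 1422222.2 / 98 → 14512.5 s.
Layers = ⌈94.3/0.12⌉ = 786.
Z-hop total: 786 × 2.2 → 1729.2 s.
Altogether 14512.5 + 1729.2 = 16241.7 s, i.e. 4.51 hours.

4.51 hours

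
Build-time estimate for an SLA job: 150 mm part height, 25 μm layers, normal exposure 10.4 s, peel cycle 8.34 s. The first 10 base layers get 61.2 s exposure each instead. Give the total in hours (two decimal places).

31.37 hours

Layers = ⌈150/0.025⌉ = 6000.
Burn-in layers: 10 × (61.2 + 8.34) → 695.4 s.
Remaining layers = 5990 × (10.4 + 8.34), so 112252.6 s.
Sum: 695.4 + 112252.6 = 112948 s → 31.37 hours.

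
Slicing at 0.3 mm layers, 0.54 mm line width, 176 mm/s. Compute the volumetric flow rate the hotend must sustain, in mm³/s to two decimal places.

28.51

A: 0.3 × 0.54 → 0.162 mm².
Volumetric flow = 176 × 0.162 = 28.51 mm³/s.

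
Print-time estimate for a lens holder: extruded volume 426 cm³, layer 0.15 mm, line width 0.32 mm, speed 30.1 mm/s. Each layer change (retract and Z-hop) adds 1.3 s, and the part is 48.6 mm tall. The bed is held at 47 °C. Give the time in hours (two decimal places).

Extrusion cross-section = 0.15 × 0.32, so 0.048 mm².
Path length: 426000 mm³ / 0.048 mm² → 8875000 mm.
Extrusion time: 8875000 / 30.1 → 294850.5 s.
Layers = ⌈48.6/0.15⌉ = 324.
Non-print overhead = 324 × 1.3 = 421.2 s.
Total = 294850.5 + 421.2 = 295271.7 s = 82.02 hours.

82.02 hours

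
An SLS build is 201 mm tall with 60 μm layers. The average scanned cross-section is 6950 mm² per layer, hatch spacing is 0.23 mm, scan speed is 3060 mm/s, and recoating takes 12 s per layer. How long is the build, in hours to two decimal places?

20.36 hours

Number of layers: 201 / 0.06 → 3350 (rounded up).
Per-layer scan distance: 6950 / 0.23 → 30217.4 mm.
Scan time per layer: 30217.4 / 3060 → 9.875 s.
Time per layer = 9.875 + 12 = 21.875 s.
3350 layers × 21.875 s/layer = 73281.25 s, i.e. 20.36 hours.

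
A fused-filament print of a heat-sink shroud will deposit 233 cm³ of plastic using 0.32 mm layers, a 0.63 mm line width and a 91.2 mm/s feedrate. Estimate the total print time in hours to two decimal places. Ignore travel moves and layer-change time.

3.52 hours

Extrusion cross-section: 0.32 × 0.63 → 0.2016 mm².
Total extruded path = 233000/0.2016 = 1155754 mm.
Print-move time = 1155754 / 91.2, so 12672.7 s.
Converting: 12672.7 s = 3.52 hours.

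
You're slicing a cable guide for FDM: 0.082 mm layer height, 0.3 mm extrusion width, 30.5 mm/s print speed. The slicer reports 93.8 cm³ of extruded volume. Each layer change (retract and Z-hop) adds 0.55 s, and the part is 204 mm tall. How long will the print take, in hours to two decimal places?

Extrusion cross-section = 0.082 × 0.3, so 0.0246 mm².
Toolpath length = 93.8 cm³ / 0.0246 mm² = 93800 / 0.0246 = 3813008.1 mm.
Extrusion time: 3813008.1 / 30.5 → 125016.7 s.
Number of layers: 204 / 0.082 → 2488 (rounded up).
Layer-change overhead = 2488 × 0.55, so 1368.4 s.
Altogether 125016.7 + 1368.4 = 126385.1 s, i.e. 35.11 hours.

35.11 hours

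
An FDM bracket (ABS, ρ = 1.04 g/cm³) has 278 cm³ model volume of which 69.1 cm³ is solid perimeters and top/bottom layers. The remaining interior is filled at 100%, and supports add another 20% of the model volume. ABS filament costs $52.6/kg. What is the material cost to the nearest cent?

Volume inside the shell = 278 − 69.1, so 208.9 cm³.
Deposited infill = 1.00 × 208.9 = 208.9 cm³.
Support: 0.20 × 278 → 55.6 cm³.
Deposited volume: 69.1 + 208.9 + 55.6 → 333.6 cm³.
Mass = 333.6 × 1.04, so 346.944 g.
Cost = 346.944 g / 1000 × $52.6/kg = $18.25.

$18.25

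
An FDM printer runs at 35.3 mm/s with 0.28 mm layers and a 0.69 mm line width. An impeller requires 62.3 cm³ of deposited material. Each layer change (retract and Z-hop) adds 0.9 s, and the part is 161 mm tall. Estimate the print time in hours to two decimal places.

2.68 hours

Bead cross-section: 0.28 × 0.69 → 0.1932 mm².
Total extruded path = 62300/0.1932 = 322463.8 mm.
Print-move time = 322463.8 / 35.3, so 9135 s.
Number of layers: 161 / 0.28 → 575 (rounded up).
Layer-change overhead: 575 × 0.9 → 517.5 s.
Altogether 9135 + 517.5 = 9652.5 s, i.e. 2.68 hours.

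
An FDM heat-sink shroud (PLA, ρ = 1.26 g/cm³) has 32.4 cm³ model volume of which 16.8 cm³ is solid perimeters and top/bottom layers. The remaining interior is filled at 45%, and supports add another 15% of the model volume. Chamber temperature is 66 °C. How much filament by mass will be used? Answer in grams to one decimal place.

Interior volume = 32.4 − 16.8, so 15.6 cm³.
Infill volume = 0.45 × 15.6, so 7.02 cm³.
Support: 0.15 × 32.4 → 4.86 cm³.
Total printed volume = 16.8 + 7.02 + 4.86 = 28.68 cm³.
Mass = 28.68 × 1.26, so 36.1368 g.

36.1 g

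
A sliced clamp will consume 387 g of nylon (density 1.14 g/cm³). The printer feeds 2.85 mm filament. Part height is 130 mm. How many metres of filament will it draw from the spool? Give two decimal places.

Extruded volume: 387/1.14 = 339.4737 cm³ (339473.7 mm³).
A = π r² = π × 1.425² = 6.3794 mm².
L = V/A = 339473.7/6.3794 = 53214.05 mm → 53.21 m.

53.21 m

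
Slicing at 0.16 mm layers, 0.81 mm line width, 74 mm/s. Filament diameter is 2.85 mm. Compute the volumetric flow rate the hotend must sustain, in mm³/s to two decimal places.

9.59

Bead cross-section = 0.16 × 0.81 = 0.1296 mm².
Q = v·A = 74 × 0.1296 = 9.59 mm³/s.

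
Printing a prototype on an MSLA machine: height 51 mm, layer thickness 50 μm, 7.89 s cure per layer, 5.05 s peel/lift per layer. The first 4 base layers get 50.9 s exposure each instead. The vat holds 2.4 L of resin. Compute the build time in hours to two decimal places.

3.71 hours

Layers = ⌈51/0.05⌉ = 1020.
Burn-in layers = 4 × (50.9 + 5.05), so 223.8 s.
Regular layers = 1016 × (7.89 + 5.05), so 13147.04 s.
Sum: 223.8 + 13147.04 = 13370.84 s → 3.71 hours.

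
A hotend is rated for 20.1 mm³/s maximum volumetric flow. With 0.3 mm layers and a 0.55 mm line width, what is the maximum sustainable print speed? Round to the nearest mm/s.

A: 0.3 × 0.55 → 0.165 mm².
v_max = Q/A = 20.1/0.165 = 121.82 mm/s → 122 mm/s.

122 mm/s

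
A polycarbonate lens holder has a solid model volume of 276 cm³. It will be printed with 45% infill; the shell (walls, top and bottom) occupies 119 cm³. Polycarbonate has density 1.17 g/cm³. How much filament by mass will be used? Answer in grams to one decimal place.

Interior volume: 276 − 119 → 157 cm³.
Deposited infill = 0.45 × 157, so 70.65 cm³.
Deposited volume: 119 + 70.65 → 189.65 cm³.
Mass = 189.65 × 1.17, so 221.8905 g.

221.9 g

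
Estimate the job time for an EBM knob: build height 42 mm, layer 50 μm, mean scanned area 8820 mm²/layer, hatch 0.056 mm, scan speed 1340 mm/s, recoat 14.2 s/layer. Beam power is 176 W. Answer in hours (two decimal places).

Layer count = ceil(42 / 0.05) = 840.
Per-layer scan distance: 8820 / 0.056 → 157500 mm.
Beam time per layer: 157500 / 1340 → 117.5373 s.
Per-layer time = 117.5373 + 14.2 = 131.7373 s.
Build time = 840 × 131.7373 = 110659.332 s = 30.74 hours.

30.74 hours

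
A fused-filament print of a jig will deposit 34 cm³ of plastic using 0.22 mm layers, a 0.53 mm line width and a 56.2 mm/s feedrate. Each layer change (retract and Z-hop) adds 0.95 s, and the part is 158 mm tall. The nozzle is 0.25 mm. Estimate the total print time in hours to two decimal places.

1.63 hours

Bead cross-section = 0.22 × 0.53, so 0.1166 mm².
Toolpath length = 34 cm³ / 0.1166 mm² = 34000 / 0.1166 = 291595.2 mm.
Print-move time: 291595.2 / 56.2 → 5188.5 s.
Layers = ⌈158/0.22⌉ = 719.
Non-print overhead = 719 × 0.95 = 683.05 s.
Total = 5188.5 + 683.05 = 5871.55 s = 1.63 hours.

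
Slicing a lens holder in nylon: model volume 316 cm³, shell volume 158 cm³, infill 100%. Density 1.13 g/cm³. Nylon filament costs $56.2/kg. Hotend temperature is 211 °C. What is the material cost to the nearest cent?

$20.07

Infill region: 316 − 158 → 158 cm³.
Infill deposited: 1.00 × 158 → 158 cm³.
Deposited volume = 158 + 158 = 316 cm³.
Mass = 316 × 1.13 = 357.08 g.
At $56.2/kg: 357.08/1000 × 56.2 = $20.07.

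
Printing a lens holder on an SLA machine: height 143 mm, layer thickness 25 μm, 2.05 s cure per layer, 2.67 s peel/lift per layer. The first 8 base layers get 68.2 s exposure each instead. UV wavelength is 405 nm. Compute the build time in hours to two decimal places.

7.65 hours

Number of layers: 143 / 0.025 → 5720 (rounded up).
Burn-in layers = 8 × (68.2 + 2.67) = 566.96 s.
Remaining layers: 5712 × (2.05 + 2.67) → 26960.64 s.
Total = 566.96 + 26960.64 = 27527.6 s = 7.65 hours.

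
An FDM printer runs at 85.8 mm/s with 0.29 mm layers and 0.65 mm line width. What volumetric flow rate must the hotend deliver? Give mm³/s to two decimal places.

16.17

A: 0.29 × 0.65 → 0.1885 mm².
Q = v·A = 85.8 × 0.1885 = 16.17 mm³/s.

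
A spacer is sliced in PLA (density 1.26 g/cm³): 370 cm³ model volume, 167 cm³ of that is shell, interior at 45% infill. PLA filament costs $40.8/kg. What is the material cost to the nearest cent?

Interior volume = 370 − 167, so 203 cm³.
Infill deposited = 0.45 × 203, so 91.35 cm³.
Deposited volume: 167 + 91.35 → 258.35 cm³.
Mass: 258.35 × 1.26 → 325.521 g.
At $40.8/kg: 325.521/1000 × 40.8 = $13.28.

$13.28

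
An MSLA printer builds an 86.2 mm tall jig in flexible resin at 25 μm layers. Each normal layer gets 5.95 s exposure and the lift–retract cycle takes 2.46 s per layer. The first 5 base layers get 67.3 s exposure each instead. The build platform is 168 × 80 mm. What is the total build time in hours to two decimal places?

Number of layers: 86.2 / 0.025 → 3448 (rounded up).
Burn-in layers: 5 × (67.3 + 2.46) → 348.8 s.
Normal layers = 3443 × (5.95 + 2.46) = 28955.63 s.
Sum: 348.8 + 28955.63 = 29304.43 s → 8.14 hours.

8.14 hours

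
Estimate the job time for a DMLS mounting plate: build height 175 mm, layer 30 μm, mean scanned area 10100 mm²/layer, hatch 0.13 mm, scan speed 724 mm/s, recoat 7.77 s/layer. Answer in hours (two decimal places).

186.49 hours

Number of layers: 175 / 0.03 → 5834 (rounded up).
Scan path per layer = 10100 / 0.13, so 77692.3 mm.
Per-layer scan time = 77692.3 / 724, so 107.3098 s.
Per-layer time = 107.3098 + 7.77 = 115.0798 s.
Build time = 5834 × 115.0798 = 671375.5532 s = 186.49 hours.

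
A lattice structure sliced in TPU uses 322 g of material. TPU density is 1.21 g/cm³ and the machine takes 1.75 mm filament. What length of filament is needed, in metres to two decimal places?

Extruded volume: 322/1.21 = 266.1157 cm³ (266115.7 mm³).
Filament cross-section = π × (1.75/2)² = 2.4053 mm².
Length = 266115.7 / 2.4053 = 110637.22 mm = 110.64 m.

110.64 m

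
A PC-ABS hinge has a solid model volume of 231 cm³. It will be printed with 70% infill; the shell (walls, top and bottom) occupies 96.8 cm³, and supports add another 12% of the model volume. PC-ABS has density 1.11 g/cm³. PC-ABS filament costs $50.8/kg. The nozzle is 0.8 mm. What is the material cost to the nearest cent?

Infill region: 231 − 96.8 → 134.2 cm³.
Infill volume = 0.70 × 134.2 = 93.94 cm³.
Support = 0.12 × 231, so 27.72 cm³.
Deposited volume = 96.8 + 93.94 + 27.72 = 218.46 cm³.
Mass: 218.46 × 1.11 → 242.4906 g.
Cost = 242.4906 g / 1000 × $50.8/kg = $12.32.

$12.32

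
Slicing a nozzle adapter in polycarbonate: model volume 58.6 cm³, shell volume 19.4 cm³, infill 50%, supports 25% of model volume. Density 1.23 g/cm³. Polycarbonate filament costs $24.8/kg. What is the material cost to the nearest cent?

$1.64

Interior volume = 58.6 − 19.4 = 39.2 cm³.
Infill volume = 0.50 × 39.2 = 19.6 cm³.
Support: 0.25 × 58.6 → 14.65 cm³.
Total printed volume: 19.4 + 19.6 + 14.65 → 53.65 cm³.
Mass = 53.65 × 1.23, so 65.9895 g.
Cost = 65.9895 g / 1000 × $24.8/kg = $1.64.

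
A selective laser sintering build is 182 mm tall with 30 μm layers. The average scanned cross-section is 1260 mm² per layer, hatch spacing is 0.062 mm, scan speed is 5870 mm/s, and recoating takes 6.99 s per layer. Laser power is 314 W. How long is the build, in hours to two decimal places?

17.61 hours

Number of layers: 182 / 0.03 → 6067 (rounded up).
Hatch length per layer: 1260 / 0.062 → 20322.6 mm.
Scan time per layer = 20322.6 / 5870 = 3.4621 s.
Per-layer time = 3.4621 + 6.99, so 10.4521 s.
Build time = 6067 × 10.4521 = 63412.8907 s = 17.61 hours.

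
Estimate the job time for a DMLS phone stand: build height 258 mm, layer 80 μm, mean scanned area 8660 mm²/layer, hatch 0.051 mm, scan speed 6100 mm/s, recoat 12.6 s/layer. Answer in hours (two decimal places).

Number of layers: 258 / 0.08 → 3225 (rounded up).
Scan path per layer = 8660 / 0.051 = 169803.9 mm.
Scan time per layer = 169803.9 / 6100 = 27.8367 s.
Per-layer time = 27.8367 + 12.6, so 40.4367 s.
3225 layers × 40.4367 s/layer = 130408.3575 s, i.e. 36.22 hours.

36.22 hours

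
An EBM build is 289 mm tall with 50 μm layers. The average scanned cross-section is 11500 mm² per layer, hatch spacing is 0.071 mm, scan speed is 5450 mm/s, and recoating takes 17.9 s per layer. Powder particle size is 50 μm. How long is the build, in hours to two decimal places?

Layers = ⌈289/0.05⌉ = 5780.
Per-layer scan distance = 11500 / 0.071 = 161971.8 mm.
Scan time per layer = 161971.8 / 5450 = 29.7196 s.
Layer cycle: 29.7196 + 17.9 → 47.6196 s.
5780 layers × 47.6196 s/layer = 275241.288 s, i.e. 76.46 hours.

76.46 hours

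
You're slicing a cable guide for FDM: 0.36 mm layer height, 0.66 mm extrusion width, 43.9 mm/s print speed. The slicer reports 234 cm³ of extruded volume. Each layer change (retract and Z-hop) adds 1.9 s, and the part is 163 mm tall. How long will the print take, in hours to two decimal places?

Line area = 0.36 × 0.66, so 0.2376 mm².
Toolpath length = 234 cm³ / 0.2376 mm² = 234000 / 0.2376 = 984848.5 mm.
Time extruding = 984848.5 / 43.9, so 22433.9 s.
Layers = ⌈163/0.36⌉ = 453.
Non-print overhead: 453 × 1.9 → 860.7 s.
Total = 22433.9 + 860.7 = 23294.6 s = 6.47 hours.

6.47 hours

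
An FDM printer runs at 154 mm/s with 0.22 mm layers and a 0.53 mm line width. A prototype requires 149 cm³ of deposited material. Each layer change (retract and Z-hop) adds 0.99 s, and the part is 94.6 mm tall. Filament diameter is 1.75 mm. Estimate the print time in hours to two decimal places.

Line area: 0.22 × 0.53 → 0.1166 mm².
Total extruded path = 149000/0.1166 = 1277873.1 mm.
Extrusion time = 1277873.1 / 154, so 8297.9 s.
Layer count = ceil(94.6 / 0.22) = 430.
Z-hop total = 430 × 0.99 = 425.7 s.
Altogether 8297.9 + 425.7 = 8723.6 s, i.e. 2.42 hours.

2.42 hours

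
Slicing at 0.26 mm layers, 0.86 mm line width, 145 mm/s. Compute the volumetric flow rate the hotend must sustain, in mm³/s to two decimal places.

32.42

A = 0.26 × 0.86 = 0.2236 mm².
Volumetric flow = 145 × 0.2236 = 32.42 mm³/s.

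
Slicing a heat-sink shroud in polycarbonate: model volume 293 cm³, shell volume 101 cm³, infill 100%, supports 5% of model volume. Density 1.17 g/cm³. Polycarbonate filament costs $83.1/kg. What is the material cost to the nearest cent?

Volume inside the shell: 293 − 101 → 192 cm³.
Infill deposited = 1.00 × 192, so 192 cm³.
Support = 0.05 × 293 = 14.65 cm³.
Total extruded: 101 + 192 + 14.65 → 307.65 cm³.
Mass = 307.65 × 1.17 = 359.9505 g.
At $83.1/kg: 359.9505/1000 × 83.1 = $29.91.

$29.91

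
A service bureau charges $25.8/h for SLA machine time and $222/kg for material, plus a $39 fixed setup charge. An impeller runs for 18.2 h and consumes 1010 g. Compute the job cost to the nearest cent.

Machine-time cost = 25.8 × 18.2 = $469.56.
Material cost: 222 × 1010/1000 → $224.22.
Total = 469.56 + 224.22 + 39 = $732.78.

$732.78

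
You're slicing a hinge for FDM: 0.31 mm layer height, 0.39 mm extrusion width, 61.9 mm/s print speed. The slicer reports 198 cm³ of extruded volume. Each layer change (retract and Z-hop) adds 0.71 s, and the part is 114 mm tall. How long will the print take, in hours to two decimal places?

7.42 hours

Line area: 0.31 × 0.39 → 0.1209 mm².
Toolpath length = 198 cm³ / 0.1209 mm² = 198000 / 0.1209 = 1637717.1 mm.
Print-move time: 1637717.1 / 61.9 → 26457.5 s.
Number of layers: 114 / 0.31 → 368 (rounded up).
Layer-change overhead = 368 × 0.71, so 261.28 s.
Altogether 26457.5 + 261.28 = 26718.78 s, i.e. 7.42 hours.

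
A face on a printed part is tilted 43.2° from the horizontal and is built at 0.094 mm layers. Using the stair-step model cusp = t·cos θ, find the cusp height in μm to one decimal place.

68.5 μm

Cusp = layer height × cos(43.2°) = 0.094 × 0.7290 = 0.068526 mm = 68.5 μm.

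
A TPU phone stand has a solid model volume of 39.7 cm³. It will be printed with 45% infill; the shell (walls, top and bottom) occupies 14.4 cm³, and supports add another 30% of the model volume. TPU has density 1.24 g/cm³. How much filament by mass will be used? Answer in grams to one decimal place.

46.7 g

Infill region = 39.7 − 14.4, so 25.3 cm³.
Deposited infill = 0.45 × 25.3, so 11.385 cm³.
Support = 0.30 × 39.7 = 11.91 cm³.
Deposited volume = 14.4 + 11.385 + 11.91 = 37.695 cm³.
Mass = 37.695 × 1.24, so 46.7418 g.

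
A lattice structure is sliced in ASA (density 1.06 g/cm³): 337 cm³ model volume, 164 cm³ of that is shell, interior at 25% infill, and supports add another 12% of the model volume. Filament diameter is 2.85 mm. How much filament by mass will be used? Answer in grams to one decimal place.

Volume inside the shell = 337 − 164, so 173 cm³.
Deposited infill = 0.25 × 173, so 43.25 cm³.
Support = 0.12 × 337, so 40.44 cm³.
Deposited volume = 164 + 43.25 + 40.44, so 247.69 cm³.
Mass: 247.69 × 1.06 → 262.5514 g.

262.6 g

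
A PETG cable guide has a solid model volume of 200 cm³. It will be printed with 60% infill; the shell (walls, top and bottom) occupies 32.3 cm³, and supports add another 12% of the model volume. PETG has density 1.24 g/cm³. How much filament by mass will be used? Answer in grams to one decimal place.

Volume inside the shell = 200 − 32.3, so 167.7 cm³.
Infill deposited = 0.60 × 167.7, so 100.62 cm³.
Support: 0.12 × 200 → 24 cm³.
Deposited volume = 32.3 + 100.62 + 24 = 156.92 cm³.
Mass = 156.92 × 1.24 = 194.5808 g.

194.6 g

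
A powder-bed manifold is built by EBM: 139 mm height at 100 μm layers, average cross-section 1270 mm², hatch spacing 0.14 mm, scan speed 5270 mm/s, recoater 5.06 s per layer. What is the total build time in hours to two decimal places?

Layers = ⌈139/0.1⌉ = 1390.
Per-layer scan distance: 1270 / 0.14 → 9071.4 mm.
Beam time per layer = 9071.4 / 5270 = 1.7213 s.
Per-layer time: 1.7213 + 5.06 → 6.7813 s.
1390 layers × 6.7813 s/layer = 9426.007 s, i.e. 2.62 hours.

2.62 hours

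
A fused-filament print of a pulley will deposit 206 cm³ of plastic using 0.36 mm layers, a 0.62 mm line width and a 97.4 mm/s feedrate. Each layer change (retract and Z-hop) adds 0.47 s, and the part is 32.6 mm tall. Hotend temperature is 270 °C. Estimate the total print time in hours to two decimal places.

2.64 hours

Bead cross-section: 0.36 × 0.62 → 0.2232 mm².
Path length: 206000 mm³ / 0.2232 mm² → 922939.1 mm.
Time extruding = 922939.1 / 97.4 = 9475.8 s.
Number of layers: 32.6 / 0.36 → 91 (rounded up).
Non-print overhead: 91 × 0.47 → 42.77 s.
Altogether 9475.8 + 42.77 = 9518.57 s, i.e. 2.64 hours.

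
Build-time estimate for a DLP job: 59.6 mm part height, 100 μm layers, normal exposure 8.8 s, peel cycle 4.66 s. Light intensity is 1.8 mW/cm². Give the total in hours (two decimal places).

Layers = ⌈59.6/0.1⌉ = 596.
Cycle time = 8.8 + 4.66, so 13.46 s.
Total = 596 × 13.46 = 8022.16 s = 2.23 hours.

2.23 hours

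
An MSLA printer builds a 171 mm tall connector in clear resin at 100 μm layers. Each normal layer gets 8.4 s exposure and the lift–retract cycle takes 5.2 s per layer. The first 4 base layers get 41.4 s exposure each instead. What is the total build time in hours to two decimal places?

Layer count = ceil(171 / 0.1) = 1710.
Base layers = 4 × (41.4 + 5.2), so 186.4 s.
Remaining layers: 1706 × (8.4 + 5.2) → 23201.6 s.
Sum: 186.4 + 23201.6 = 23388 s → 6.50 hours.

6.50 hours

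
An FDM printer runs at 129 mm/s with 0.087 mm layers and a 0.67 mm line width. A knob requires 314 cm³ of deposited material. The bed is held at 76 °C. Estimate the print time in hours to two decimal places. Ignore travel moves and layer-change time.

11.60 hours

Line area: 0.087 × 0.67 → 0.05829 mm².
Toolpath length = 314 cm³ / 0.05829 mm² = 314000 / 0.05829 = 5386858.8 mm.
Time extruding: 5386858.8 / 129 → 41758.6 s.
That's 41758.6 s → 11.60 hours.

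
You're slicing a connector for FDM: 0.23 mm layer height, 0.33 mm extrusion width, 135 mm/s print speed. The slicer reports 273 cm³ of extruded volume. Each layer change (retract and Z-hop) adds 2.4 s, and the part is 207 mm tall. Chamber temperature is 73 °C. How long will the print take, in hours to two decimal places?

Line area = 0.23 × 0.33 = 0.0759 mm².
Total extruded path = 273000/0.0759 = 3596837.9 mm.
Extrusion time: 3596837.9 / 135 → 26643.2 s.
Layer count = ceil(207 / 0.23) = 900.
Layer-change overhead: 900 × 2.4 → 2160 s.
Altogether 26643.2 + 2160 = 28803.2 s, i.e. 8.00 hours.

8.00 hours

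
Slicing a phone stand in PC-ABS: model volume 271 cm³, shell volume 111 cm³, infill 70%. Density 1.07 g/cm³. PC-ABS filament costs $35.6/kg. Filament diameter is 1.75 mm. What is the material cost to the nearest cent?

Volume inside the shell = 271 − 111 = 160 cm³.
Infill volume = 0.70 × 160, so 112 cm³.
Total extruded: 111 + 112 → 223 cm³.
Mass = 223 × 1.07, so 238.61 g.
At $35.6/kg: 238.61/1000 × 35.6 = $8.49.

$8.49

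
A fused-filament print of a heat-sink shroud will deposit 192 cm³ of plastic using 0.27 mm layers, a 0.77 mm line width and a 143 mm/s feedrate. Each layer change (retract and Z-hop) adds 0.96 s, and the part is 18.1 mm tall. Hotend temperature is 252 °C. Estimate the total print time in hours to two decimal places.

1.81 hours

Bead cross-section: 0.27 × 0.77 → 0.2079 mm².
Toolpath length = 192 cm³ / 0.2079 mm² = 192000 / 0.2079 = 923520.9 mm.
Extrusion time = 923520.9 / 143 = 6458.2 s.
Layers = ⌈18.1/0.27⌉ = 68.
Z-hop total: 68 × 0.96 → 65.28 s.
Altogether 6458.2 + 65.28 = 6523.48 s, i.e. 1.81 hours.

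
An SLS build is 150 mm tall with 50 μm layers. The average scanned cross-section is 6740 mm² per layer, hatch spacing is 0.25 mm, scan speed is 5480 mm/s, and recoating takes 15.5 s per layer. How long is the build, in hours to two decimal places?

17.02 hours

Number of layers: 150 / 0.05 → 3000 (rounded up).
Per-layer scan distance = 6740 / 0.25, so 26960 mm.
Laser time per layer = 26960 / 5480 = 4.9197 s.
Layer cycle = 4.9197 + 15.5 = 20.4197 s.
Build time = 3000 × 20.4197 = 61259.1 s = 17.02 hours.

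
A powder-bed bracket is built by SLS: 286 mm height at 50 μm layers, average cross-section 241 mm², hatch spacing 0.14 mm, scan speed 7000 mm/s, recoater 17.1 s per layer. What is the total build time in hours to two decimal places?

Layer count = ceil(286 / 0.05) = 5720.
Scan path per layer = 241 / 0.14 = 1721.4 mm.
Scan time per layer: 1721.4 / 7000 → 0.2459 s.
Time per layer: 0.2459 + 17.1 → 17.3459 s.
Total: 5720 × 17.3459 s = 99218.548 s → 27.56 hours.

27.56 hours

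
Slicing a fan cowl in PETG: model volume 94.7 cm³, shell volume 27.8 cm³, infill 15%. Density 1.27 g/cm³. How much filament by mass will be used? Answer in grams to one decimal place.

48.1 g

Volume inside the shell = 94.7 − 27.8, so 66.9 cm³.
Infill deposited: 0.15 × 66.9 → 10.035 cm³.
Total printed volume = 27.8 + 10.035, so 37.835 cm³.
Mass: 37.835 × 1.27 → 48.05045 g.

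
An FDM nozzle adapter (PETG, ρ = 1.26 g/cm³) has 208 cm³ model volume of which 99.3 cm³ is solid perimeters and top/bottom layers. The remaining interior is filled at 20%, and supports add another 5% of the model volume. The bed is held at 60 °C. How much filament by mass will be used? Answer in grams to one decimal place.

Interior volume = 208 − 99.3 = 108.7 cm³.
Infill volume = 0.20 × 108.7, so 21.74 cm³.
Support = 0.05 × 208, so 10.4 cm³.
Total extruded = 99.3 + 21.74 + 10.4, so 131.44 cm³.
Mass = 131.44 × 1.26, so 165.6144 g.

165.6 g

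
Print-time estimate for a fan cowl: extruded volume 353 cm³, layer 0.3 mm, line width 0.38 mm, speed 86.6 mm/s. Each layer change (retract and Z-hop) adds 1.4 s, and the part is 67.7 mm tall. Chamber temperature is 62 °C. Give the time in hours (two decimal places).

10.02 hours

Extrusion cross-section = 0.3 × 0.38, so 0.114 mm².
Path length: 353000 mm³ / 0.114 mm² → 3096491.2 mm.
Time extruding: 3096491.2 / 86.6 → 35756.2 s.
Number of layers: 67.7 / 0.3 → 226 (rounded up).
Z-hop total = 226 × 1.4, so 316.4 s.
Altogether 35756.2 + 316.4 = 36072.6 s, i.e. 10.02 hours.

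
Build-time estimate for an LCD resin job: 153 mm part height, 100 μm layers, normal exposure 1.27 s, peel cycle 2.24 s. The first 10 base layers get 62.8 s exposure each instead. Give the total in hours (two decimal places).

1.66 hours

Layer count = ceil(153 / 0.1) = 1530.
Bottom layers: 10 × (62.8 + 2.24) → 650.4 s.
Remaining layers = 1520 × (1.27 + 2.24), so 5335.2 s.
Total = 650.4 + 5335.2 = 5985.6 s = 1.66 hours.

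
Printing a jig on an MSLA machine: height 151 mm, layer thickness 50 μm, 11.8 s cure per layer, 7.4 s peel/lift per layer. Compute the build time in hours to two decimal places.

Layer count = ceil(151 / 0.05) = 3020.
Per-layer time = 11.8 + 7.4 = 19.2 s.
Total = 3020 × 19.2 = 57984 s = 16.11 hours.

16.11 hours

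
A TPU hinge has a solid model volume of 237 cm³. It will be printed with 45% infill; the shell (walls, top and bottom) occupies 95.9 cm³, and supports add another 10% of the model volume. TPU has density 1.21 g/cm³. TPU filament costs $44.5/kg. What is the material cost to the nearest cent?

$9.86

Volume inside the shell = 237 − 95.9, so 141.1 cm³.
Deposited infill = 0.45 × 141.1 = 63.495 cm³.
Support = 0.10 × 237, so 23.7 cm³.
Total extruded: 95.9 + 63.495 + 23.7 → 183.095 cm³.
Mass = 183.095 × 1.21 = 221.54495 g.
At $44.5/kg: 221.54495/1000 × 44.5 = $9.86.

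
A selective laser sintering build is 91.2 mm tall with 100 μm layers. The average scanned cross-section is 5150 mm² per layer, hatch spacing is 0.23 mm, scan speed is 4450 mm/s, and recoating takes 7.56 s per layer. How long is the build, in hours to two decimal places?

Layer count = ceil(91.2 / 0.1) = 912.
Hatch length per layer: 5150 / 0.23 → 22391.3 mm.
Scan time per layer = 22391.3 / 4450 = 5.0318 s.
Layer cycle = 5.0318 + 7.56 = 12.5918 s.
912 layers × 12.5918 s/layer = 11483.7216 s, i.e. 3.19 hours.

3.19 hours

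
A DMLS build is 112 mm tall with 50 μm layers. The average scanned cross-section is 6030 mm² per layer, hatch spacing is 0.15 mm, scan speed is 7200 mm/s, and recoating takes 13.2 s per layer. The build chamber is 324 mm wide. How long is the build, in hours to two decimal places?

11.69 hours

Number of layers: 112 / 0.05 → 2240 (rounded up).
Hatch length per layer = 6030 / 0.15, so 40200 mm.
Laser time per layer: 40200 / 7200 → 5.5833 s.
Time per layer = 5.5833 + 13.2 = 18.7833 s.
Build time = 2240 × 18.7833 = 42074.592 s = 11.69 hours.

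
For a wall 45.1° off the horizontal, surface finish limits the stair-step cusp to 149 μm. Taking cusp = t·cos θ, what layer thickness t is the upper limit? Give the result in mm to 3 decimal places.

Layer height = cusp / cos(45.1°) = 0.149 / 0.7059 = 0.211 mm.

0.211 mm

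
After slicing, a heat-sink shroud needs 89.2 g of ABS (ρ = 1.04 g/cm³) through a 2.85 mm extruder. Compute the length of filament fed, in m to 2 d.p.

Extruded volume: 89.2/1.04 = 85.7692 cm³ (85769.2 mm³).
Filament cross-section = π × (2.85/2)² = 6.3794 mm².
Length = 85769.2 / 6.3794 = 13444.71 mm = 13.44 m.

13.44 m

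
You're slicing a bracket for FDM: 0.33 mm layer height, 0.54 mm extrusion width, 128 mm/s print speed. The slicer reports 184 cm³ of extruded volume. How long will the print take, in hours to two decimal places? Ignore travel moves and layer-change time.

2.24 hours

Line area = 0.33 × 0.54, so 0.1782 mm².
Toolpath length = 184 cm³ / 0.1782 mm² = 184000 / 0.1782 = 1032547.7 mm.
Print-move time: 1032547.7 / 128 → 8066.8 s.
8066.8 s = 2.24 hours.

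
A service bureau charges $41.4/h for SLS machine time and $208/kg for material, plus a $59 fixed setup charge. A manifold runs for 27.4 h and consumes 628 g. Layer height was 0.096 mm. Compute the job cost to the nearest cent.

Time charge = 41.4 × 27.4 = $1134.36.
Material cost = 208 × 628/1000 = $130.624.
Adding setup: 1134.36 + 130.624 + 59 → 1323.984 ≈ $1323.98.

$1323.98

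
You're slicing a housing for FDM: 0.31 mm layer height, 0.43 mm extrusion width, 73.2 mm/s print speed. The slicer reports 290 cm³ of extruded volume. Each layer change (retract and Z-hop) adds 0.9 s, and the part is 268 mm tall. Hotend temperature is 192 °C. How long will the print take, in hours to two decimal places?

8.47 hours

Extrusion cross-section = 0.31 × 0.43, so 0.1333 mm².
Toolpath length = 290 cm³ / 0.1333 mm² = 290000 / 0.1333 = 2175543.9 mm.
Extrusion time = 2175543.9 / 73.2 = 29720.5 s.
Number of layers: 268 / 0.31 → 865 (rounded up).
Z-hop total = 865 × 0.9, so 778.5 s.
Total = 29720.5 + 778.5 = 30499 s = 8.47 hours.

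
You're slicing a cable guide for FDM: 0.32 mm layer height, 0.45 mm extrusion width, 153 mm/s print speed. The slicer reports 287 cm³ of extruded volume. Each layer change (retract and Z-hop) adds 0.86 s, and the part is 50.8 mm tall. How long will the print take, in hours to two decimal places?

3.66 hours

Bead cross-section = 0.32 × 0.45 = 0.144 mm².
Path length: 287000 mm³ / 0.144 mm² → 1993055.6 mm.
Extrusion time: 1993055.6 / 153 → 13026.5 s.
Number of layers: 50.8 / 0.32 → 159 (rounded up).
Non-print overhead: 159 × 0.86 → 136.74 s.
Total = 13026.5 + 136.74 = 13163.24 s = 3.66 hours.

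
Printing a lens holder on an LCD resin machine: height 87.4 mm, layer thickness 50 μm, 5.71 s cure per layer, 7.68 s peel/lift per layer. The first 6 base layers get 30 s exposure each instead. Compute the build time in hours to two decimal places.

Layers = ⌈87.4/0.05⌉ = 1748.
Bottom layers = 6 × (30 + 7.68) = 226.08 s.
Remaining layers: 1742 × (5.71 + 7.68) → 23325.38 s.
Total = 226.08 + 23325.38 = 23551.46 s = 6.54 hours.

6.54 hours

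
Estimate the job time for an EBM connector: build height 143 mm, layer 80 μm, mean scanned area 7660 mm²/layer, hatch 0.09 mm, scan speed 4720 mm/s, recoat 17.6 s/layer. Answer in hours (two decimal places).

Layer count = ceil(143 / 0.08) = 1788.
Hatch length per layer = 7660 / 0.09, so 85111.1 mm.
Per-layer scan time: 85111.1 / 4720 → 18.032 s.
Layer cycle = 18.032 + 17.6 = 35.632 s.
Total: 1788 × 35.632 s = 63710.016 s → 17.70 hours.

17.70 hours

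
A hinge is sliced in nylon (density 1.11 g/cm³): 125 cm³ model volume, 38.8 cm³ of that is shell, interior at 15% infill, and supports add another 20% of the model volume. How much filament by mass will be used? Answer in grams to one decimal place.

85.2 g

Infill region: 125 − 38.8 → 86.2 cm³.
Infill volume = 0.15 × 86.2 = 12.93 cm³.
Support = 0.20 × 125, so 25 cm³.
Total printed volume = 38.8 + 12.93 + 25 = 76.73 cm³.
Mass = 76.73 × 1.11, so 85.1703 g.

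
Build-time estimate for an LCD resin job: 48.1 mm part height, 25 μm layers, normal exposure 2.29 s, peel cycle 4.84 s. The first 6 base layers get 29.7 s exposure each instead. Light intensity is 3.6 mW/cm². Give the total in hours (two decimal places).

Layer count = ceil(48.1 / 0.025) = 1924.
Base layers: 6 × (29.7 + 4.84) → 207.24 s.
Regular layers = 1918 × (2.29 + 4.84), so 13675.34 s.
Sum: 207.24 + 13675.34 = 13882.58 s → 3.86 hours.

3.86 hours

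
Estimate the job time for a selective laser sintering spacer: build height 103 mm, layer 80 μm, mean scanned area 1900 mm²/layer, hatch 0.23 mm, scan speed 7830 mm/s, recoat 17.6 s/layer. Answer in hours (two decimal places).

Number of layers: 103 / 0.08 → 1288 (rounded up).
Per-layer scan distance = 1900 / 0.23 = 8260.9 mm.
Scan time per layer: 8260.9 / 7830 → 1.055 s.
Time per layer = 1.055 + 17.6, so 18.655 s.
1288 layers × 18.655 s/layer = 24027.64 s, i.e. 6.67 hours.

6.67 hours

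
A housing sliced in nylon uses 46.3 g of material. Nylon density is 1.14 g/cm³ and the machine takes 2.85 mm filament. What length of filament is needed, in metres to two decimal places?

Volume = 46.3 g / 1.14 g·cm⁻³ = 40.614 cm³ = 40614 mm³.
Filament cross-section = π × (2.85/2)² = 6.3794 mm².
L = V/A = 40614/6.3794 = 6366.43 mm → 6.37 m.

6.37 m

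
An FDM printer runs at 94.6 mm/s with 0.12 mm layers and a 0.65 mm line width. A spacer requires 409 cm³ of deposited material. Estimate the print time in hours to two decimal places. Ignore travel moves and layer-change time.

15.40 hours

Bead cross-section: 0.12 × 0.65 → 0.078 mm².
Total extruded path = 409000/0.078 = 5243589.7 mm.
Print-move time = 5243589.7 / 94.6, so 55429.1 s.
In the requested units: 55429.1 s = 15.40 hours.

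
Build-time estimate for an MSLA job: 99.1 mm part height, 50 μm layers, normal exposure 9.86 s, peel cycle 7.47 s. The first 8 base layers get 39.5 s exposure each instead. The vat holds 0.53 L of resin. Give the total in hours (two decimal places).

Layers = ⌈99.1/0.05⌉ = 1982.
Bottom layers: 8 × (39.5 + 7.47) → 375.76 s.
Remaining layers = 1974 × (9.86 + 7.47), so 34209.42 s.
Total = 375.76 + 34209.42 = 34585.18 s = 9.61 hours.

9.61 hours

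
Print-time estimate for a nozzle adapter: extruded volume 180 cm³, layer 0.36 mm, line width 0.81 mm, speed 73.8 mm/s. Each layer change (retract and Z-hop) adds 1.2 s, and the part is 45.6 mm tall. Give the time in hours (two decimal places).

2.37 hours

Bead cross-section = 0.36 × 0.81, so 0.2916 mm².
Toolpath length = 180 cm³ / 0.2916 mm² = 180000 / 0.2916 = 617284 mm.
Extrusion time = 617284 / 73.8 = 8364.3 s.
Layers = ⌈45.6/0.36⌉ = 127.
Non-print overhead: 127 × 1.2 → 152.4 s.
Altogether 8364.3 + 152.4 = 8516.7 s, i.e. 2.37 hours.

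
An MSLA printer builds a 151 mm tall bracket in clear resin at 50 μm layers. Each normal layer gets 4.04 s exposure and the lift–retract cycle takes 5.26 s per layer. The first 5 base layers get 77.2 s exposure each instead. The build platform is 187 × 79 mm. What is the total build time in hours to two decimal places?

Layer count = ceil(151 / 0.05) = 3020.
Burn-in layers = 5 × (77.2 + 5.26) = 412.3 s.
Normal layers: 3015 × (4.04 + 5.26) → 28039.5 s.
Sum: 412.3 + 28039.5 = 28451.8 s → 7.90 hours.

7.90 hours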